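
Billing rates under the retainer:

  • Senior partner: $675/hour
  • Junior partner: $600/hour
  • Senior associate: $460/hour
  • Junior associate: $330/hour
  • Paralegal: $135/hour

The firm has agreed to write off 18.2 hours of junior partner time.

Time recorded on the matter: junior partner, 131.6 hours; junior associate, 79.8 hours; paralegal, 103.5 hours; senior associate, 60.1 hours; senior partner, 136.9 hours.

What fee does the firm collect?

Senior partner: 136.9 × $675 = $92,407.50
Junior partner: 131.6 × $600 = $78,960.00
Senior associate: 60.1 × $460 = $27,646.00
Junior associate: 79.8 × $330 = $26,334.00
Paralegal: 103.5 × $135 = $13,972.50
Subtotal: $239,320.00
Write-off: 18.2 × $600 = $10,920.00
Total: $239,320.00 − $10,920.00 = $228,400.00

$228,400.00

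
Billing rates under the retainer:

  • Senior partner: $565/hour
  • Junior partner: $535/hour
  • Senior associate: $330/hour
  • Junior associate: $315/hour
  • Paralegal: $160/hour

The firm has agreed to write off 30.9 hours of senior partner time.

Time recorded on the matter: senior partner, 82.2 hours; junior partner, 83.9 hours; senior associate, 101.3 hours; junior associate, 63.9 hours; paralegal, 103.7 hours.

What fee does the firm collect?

$144,020.50

Senior partner: 82.2 × $565 = $46,443.00
Junior partner: 83.9 × $535 = $44,886.50
Senior associate: 101.3 × $330 = $33,429.00
Junior associate: 63.9 × $315 = $20,128.50
Paralegal: 103.7 × $160 = $16,592.00
Subtotal: $161,479.00
Write-off: 30.9 × $565 = $17,458.50
Total: $161,479.00 − $17,458.50 = $144,020.50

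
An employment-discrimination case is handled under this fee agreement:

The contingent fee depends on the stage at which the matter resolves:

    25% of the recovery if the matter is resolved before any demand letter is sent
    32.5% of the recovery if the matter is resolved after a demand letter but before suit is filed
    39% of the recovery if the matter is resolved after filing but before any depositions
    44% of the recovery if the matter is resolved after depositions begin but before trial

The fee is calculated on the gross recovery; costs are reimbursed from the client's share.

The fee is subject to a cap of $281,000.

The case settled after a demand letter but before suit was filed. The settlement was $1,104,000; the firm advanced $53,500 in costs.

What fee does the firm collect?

Fee base is the gross recovery, $1,104,000; costs are reimbursed separately.
The matter settled after a demand letter but before suit was filed, so the 32.5% rate applies.
$1,104,000 × 32.5% = $358,800.00
$358,800.00 exceeds the $281,000 cap, so the fee is capped at $281,000.00.

$281,000.00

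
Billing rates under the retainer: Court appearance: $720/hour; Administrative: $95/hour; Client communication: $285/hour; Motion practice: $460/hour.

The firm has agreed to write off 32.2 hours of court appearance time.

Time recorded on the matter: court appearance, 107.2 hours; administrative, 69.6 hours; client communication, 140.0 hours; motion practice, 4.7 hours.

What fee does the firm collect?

$102,674.00

Court appearance: 107.2 × $720 = $77,184.00
Administrative: 69.6 × $95 = $6,612.00
Client communication: 140.0 × $285 = $39,900.00
Motion practice: 4.7 × $460 = $2,162.00
Subtotal: $125,858.00
Write-off: 32.2 × $720 = $23,184.00
Total: $125,858.00 − $23,184.00 = $102,674.00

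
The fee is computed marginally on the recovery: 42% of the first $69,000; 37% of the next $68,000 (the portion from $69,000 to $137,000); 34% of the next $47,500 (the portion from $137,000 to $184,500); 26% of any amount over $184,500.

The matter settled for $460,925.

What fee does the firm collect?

$142,160.50

First $69,000 at 42% = $28,980.00
Next $68,000 at 37% = $25,160.00
Next $47,500 at 34% = $16,150.00
Remaining $276,425 at 26% = $71,870.50
Fee: $28,980.00 + $25,160.00 + $16,150.00 + $71,870.50 = $142,160.50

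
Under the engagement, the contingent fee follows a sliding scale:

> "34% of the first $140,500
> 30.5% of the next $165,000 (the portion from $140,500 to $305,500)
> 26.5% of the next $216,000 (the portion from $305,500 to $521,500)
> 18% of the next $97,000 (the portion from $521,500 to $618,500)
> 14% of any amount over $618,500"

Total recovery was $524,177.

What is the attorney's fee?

First $140,500 at 34% = $47,770.00
Next $165,000 at 30.5% = $50,325.00
Next $216,000 at 26.5% = $57,240.00
Remaining $2,677 at 18% = $481.86
Fee: $47,770.00 + $50,325.00 + $57,240.00 + $481.86 = $155,816.86

$155,816.86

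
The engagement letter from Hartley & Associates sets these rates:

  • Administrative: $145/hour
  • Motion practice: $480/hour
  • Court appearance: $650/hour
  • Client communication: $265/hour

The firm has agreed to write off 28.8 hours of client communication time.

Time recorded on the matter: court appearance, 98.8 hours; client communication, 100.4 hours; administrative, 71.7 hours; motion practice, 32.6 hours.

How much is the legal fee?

$109,238.50

Administrative: 71.7 × $145 = $10,396.50
Motion practice: 32.6 × $480 = $15,648.00
Court appearance: 98.8 × $650 = $64,220.00
Client communication: 100.4 × $265 = $26,606.00
Subtotal: $116,870.50
Write-off: 28.8 × $265 = $7,632.00
Total: $116,870.50 − $7,632.00 = $109,238.50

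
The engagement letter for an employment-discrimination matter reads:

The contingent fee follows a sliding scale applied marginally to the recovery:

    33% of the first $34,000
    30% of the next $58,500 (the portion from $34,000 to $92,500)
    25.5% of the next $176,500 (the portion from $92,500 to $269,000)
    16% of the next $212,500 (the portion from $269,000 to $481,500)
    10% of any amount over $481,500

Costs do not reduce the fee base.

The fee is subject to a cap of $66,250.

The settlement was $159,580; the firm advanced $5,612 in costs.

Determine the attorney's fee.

Fee base is the gross recovery, $159,580; costs are reimbursed separately.
First $34,000 at 33% = $11,220.00
Next $58,500 at 30% = $17,550.00
Remaining $67,080 at 25.5% = $17,105.40
Fee: $11,220.00 + $17,550.00 + $17,105.40 = $45,875.40
$45,875.40 is under the $66,250 cap.

$45,875.40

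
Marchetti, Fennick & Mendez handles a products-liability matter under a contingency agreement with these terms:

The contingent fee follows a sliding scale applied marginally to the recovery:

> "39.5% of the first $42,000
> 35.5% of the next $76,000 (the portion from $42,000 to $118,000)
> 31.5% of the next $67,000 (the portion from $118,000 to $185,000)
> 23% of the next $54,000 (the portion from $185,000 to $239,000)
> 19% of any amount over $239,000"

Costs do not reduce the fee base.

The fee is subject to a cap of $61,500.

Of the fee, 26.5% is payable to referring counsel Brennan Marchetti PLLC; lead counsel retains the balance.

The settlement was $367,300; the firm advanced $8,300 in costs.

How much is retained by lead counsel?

Fee base is the gross recovery, $367,300; costs are reimbursed separately.
First $42,000 at 39.5% = $16,590.00
Next $76,000 at 35.5% = $26,980.00
Next $67,000 at 31.5% = $21,105.00
Next $54,000 at 23% = $12,420.00
Remaining $128,300 at 19% = $24,377.00
Fee: $16,590.00 + $26,980.00 + $21,105.00 + $12,420.00 + $24,377.00 = $101,472.00
$101,472.00 exceeds the $61,500 cap, so the fee is capped at $61,500.00.
Referral share: 26.5% of $61,500.00 = $16,297.50; lead counsel retains $61,500.00 − $16,297.50 = $45,202.50.

$45,202.50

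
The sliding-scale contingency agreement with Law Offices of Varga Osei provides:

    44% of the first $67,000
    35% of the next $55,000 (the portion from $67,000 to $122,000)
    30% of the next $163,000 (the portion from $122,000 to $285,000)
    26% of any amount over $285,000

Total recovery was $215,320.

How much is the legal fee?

First $67,000 at 44% = $29,480.00
Next $55,000 at 35% = $19,250.00
Remaining $93,320 at 30% = $27,996.00
Fee: $29,480.00 + $19,250.00 + $27,996.00 = $76,726.00

$76,726.00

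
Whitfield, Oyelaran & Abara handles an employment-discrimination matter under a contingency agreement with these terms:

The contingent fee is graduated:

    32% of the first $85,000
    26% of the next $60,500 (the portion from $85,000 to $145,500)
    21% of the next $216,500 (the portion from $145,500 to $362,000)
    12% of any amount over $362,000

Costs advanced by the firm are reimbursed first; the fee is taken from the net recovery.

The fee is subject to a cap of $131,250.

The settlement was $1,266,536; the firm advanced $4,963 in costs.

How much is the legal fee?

Fee base (net of costs): $1,266,536 − $4,963 = $1,261,573
First $85,000 at 32% = $27,200.00
Next $60,500 at 26% = $15,730.00
Next $216,500 at 21% = $45,465.00
Remaining $899,573 at 12% = $107,948.76
Fee: $27,200.00 + $15,730.00 + $45,465.00 + $107,948.76 = $196,343.76
$196,343.76 exceeds the $131,250 cap, so the fee is capped at $131,250.00.

$131,250.00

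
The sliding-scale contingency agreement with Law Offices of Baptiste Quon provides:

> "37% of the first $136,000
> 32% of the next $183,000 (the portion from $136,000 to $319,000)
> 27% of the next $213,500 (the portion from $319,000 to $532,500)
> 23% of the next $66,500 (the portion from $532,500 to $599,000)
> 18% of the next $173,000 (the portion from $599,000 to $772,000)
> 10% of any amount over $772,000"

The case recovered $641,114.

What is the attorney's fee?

$189,400.52

First $136,000 at 37% = $50,320.00
Next $183,000 at 32% = $58,560.00
Next $213,500 at 27% = $57,645.00
Next $66,500 at 23% = $15,295.00
Remaining $42,114 at 18% = $7,580.52
Fee: $50,320.00 + $58,560.00 + $57,645.00 + $15,295.00 + $7,580.52 = $189,400.52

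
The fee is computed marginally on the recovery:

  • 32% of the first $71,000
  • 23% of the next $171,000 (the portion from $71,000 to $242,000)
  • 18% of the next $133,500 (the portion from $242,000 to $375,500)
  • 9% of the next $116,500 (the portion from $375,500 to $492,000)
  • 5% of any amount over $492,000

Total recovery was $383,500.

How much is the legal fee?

First $71,000 at 32% = $22,720.00
Next $171,000 at 23% = $39,330.00
Next $133,500 at 18% = $24,030.00
Remaining $8,000 at 9% = $720.00
Fee: $22,720.00 + $39,330.00 + $24,030.00 + $720.00 = $86,800.00

$86,800.00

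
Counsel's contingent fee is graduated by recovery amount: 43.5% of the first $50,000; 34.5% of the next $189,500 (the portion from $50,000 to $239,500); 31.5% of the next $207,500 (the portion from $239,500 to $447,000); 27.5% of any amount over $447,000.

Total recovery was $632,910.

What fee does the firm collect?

$203,615.25

First $50,000 at 43.5% = $21,750.00
Next $189,500 at 34.5% = $65,377.50
Next $207,500 at 31.5% = $65,362.50
Remaining $185,910 at 27.5% = $51,125.25
Fee: $21,750.00 + $65,377.50 + $65,362.50 + $51,125.25 = $203,615.25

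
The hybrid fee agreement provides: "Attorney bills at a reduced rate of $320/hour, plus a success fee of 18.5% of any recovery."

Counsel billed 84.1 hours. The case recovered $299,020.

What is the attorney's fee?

$82,230.70

Hourly: 84.1 × $320 = $26,912.00
Success fee: 18.5% of $299,020 = $55,318.70
Total: $26,912.00 + $55,318.70 = $82,230.70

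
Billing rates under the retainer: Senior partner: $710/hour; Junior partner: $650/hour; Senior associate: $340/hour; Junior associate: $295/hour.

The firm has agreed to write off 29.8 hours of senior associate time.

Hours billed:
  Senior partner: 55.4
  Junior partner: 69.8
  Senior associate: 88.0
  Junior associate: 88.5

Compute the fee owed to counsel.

$130,599.50

Senior partner: 55.4 × $710 = $39,334.00
Junior partner: 69.8 × $650 = $45,370.00
Senior associate: 88.0 × $340 = $29,920.00
Junior associate: 88.5 × $295 = $26,107.50
Subtotal: $140,731.50
Write-off: 29.8 × $340 = $10,132.00
Total: $140,731.50 − $10,132.00 = $130,599.50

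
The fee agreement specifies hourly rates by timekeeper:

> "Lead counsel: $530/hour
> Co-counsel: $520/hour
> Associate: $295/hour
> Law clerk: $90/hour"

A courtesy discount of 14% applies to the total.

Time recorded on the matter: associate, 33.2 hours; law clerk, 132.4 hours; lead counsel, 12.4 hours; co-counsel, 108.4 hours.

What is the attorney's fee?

Lead counsel: 12.4 × $530 = $6,572.00
Co-counsel: 108.4 × $520 = $56,368.00
Associate: 33.2 × $295 = $9,794.00
Law clerk: 132.4 × $90 = $11,916.00
Subtotal: $84,650.00
Less 14% discount: −$11,851.00
Total: $84,650.00 − $11,851.00 = $72,799.00

$72,799.00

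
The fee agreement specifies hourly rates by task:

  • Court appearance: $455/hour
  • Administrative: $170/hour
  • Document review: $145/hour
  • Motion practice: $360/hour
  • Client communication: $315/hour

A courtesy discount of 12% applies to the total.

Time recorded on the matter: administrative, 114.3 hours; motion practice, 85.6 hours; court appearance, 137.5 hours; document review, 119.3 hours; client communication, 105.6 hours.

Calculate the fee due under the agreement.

Court appearance: 137.5 × $455 = $62,562.50
Administrative: 114.3 × $170 = $19,431.00
Document review: 119.3 × $145 = $17,298.50
Motion practice: 85.6 × $360 = $30,816.00
Client communication: 105.6 × $315 = $33,264.00
Subtotal: $163,372.00
Less 12% discount: −$19,604.64
Total: $163,372.00 − $19,604.64 = $143,767.36

$143,767.36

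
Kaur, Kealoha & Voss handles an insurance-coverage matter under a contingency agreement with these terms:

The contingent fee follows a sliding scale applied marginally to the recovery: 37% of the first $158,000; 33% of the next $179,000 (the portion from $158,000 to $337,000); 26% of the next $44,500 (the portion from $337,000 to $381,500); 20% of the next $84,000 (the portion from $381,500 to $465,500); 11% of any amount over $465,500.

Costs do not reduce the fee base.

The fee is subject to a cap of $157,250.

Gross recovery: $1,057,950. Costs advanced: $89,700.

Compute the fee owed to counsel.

$157,250.00

Fee base is the gross recovery, $1,057,950; costs are reimbursed separately.
First $158,000 at 37% = $58,460.00
Next $179,000 at 33% = $59,070.00
Next $44,500 at 26% = $11,570.00
Next $84,000 at 20% = $16,800.00
Remaining $592,450 at 11% = $65,169.50
Fee: $58,460.00 + $59,070.00 + $11,570.00 + $16,800.00 + $65,169.50 = $211,069.50
$211,069.50 exceeds the $157,250 cap, so the fee is capped at $157,250.00.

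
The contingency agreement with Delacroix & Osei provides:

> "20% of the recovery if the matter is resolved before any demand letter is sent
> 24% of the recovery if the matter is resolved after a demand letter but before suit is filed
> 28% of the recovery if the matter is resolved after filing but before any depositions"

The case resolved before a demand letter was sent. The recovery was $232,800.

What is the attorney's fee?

The matter resolved before a demand letter was sent, so the 20% rate applies.
$232,800 × 20% = $46,560.00

$46,560.00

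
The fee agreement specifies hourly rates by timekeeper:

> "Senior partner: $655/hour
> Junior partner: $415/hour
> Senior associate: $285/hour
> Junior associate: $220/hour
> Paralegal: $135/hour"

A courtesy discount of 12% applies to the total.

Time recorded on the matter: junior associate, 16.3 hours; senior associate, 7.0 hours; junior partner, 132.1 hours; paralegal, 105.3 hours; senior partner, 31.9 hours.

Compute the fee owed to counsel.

Senior partner: 31.9 × $655 = $20,894.50
Junior partner: 132.1 × $415 = $54,821.50
Senior associate: 7.0 × $285 = $1,995.00
Junior associate: 16.3 × $220 = $3,586.00
Paralegal: 105.3 × $135 = $14,215.50
Subtotal: $95,512.50
Less 12% discount: −$11,461.50
Total: $95,512.50 − $11,461.50 = $84,051.00

$84,051.00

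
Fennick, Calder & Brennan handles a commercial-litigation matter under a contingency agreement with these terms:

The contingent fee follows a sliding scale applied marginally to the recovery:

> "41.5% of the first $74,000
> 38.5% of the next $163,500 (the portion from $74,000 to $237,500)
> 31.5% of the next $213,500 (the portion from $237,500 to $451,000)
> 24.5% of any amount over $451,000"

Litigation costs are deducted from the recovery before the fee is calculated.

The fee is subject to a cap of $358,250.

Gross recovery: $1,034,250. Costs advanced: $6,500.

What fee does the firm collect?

$302,213.75

Fee base (net of costs): $1,034,250 − $6,500 = $1,027,750
First $74,000 at 41.5% = $30,710.00
Next $163,500 at 38.5% = $62,947.50
Next $213,500 at 31.5% = $67,252.50
Remaining $576,750 at 24.5% = $141,303.75
Fee: $30,710.00 + $62,947.50 + $67,252.50 + $141,303.75 = $302,213.75
$302,213.75 is under the $358,250 cap.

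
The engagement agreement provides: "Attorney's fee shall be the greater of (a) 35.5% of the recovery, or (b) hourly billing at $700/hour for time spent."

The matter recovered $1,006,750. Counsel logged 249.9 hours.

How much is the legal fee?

$357,396.25

(a) 35.5% of $1,006,750 = $357,396.25
(b) 249.9 × $700 = $174,930.00
The greater is (a): $357,396.25.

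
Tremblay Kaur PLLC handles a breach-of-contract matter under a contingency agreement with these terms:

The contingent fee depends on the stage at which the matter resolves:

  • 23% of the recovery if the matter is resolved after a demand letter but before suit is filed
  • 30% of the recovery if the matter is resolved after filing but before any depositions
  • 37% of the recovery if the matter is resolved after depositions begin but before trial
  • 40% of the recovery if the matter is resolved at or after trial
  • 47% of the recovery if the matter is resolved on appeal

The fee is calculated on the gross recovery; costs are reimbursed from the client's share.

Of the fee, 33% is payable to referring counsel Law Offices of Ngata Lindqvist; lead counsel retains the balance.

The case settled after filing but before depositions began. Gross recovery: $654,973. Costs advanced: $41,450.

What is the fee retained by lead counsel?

Fee base is the gross recovery, $654,973; costs are reimbursed separately.
The matter settled after filing but before depositions began, so the 30% rate applies.
$654,973 × 30% = $196,491.90
Referral share: 33% of $196,491.90 = $64,842.33; lead counsel retains $196,491.90 − $64,842.33 = $131,649.57.

$131,649.57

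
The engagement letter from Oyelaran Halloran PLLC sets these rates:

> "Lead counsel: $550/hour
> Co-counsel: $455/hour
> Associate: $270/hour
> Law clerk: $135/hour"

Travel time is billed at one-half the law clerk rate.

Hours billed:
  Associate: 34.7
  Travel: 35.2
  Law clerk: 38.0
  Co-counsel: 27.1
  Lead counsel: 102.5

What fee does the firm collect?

$85,580.50

Lead counsel: 102.5 × $550 = $56,375.00
Co-counsel: 27.1 × $455 = $12,330.50
Associate: 34.7 × $270 = $9,369.00
Law clerk: 38.0 × $135 = $5,130.00
Subtotal: $56,375.00 + $12,330.50 + $9,369.00 + $5,130.00 = $83,204.50
Travel: 35.2 × ($135 ÷ 2) = 35.2 × $67.50 = $2,376.00
Total: $83,204.50 + $2,376.00 = $85,580.50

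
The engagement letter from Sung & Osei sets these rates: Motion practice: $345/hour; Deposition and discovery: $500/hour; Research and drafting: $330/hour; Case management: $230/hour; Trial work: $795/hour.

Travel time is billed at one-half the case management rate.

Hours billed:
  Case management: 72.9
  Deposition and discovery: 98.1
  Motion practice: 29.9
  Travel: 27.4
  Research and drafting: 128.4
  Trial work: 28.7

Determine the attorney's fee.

Motion practice: 29.9 × $345 = $10,315.50
Deposition and discovery: 98.1 × $500 = $49,050.00
Research and drafting: 128.4 × $330 = $42,372.00
Case management: 72.9 × $230 = $16,767.00
Trial work: 28.7 × $795 = $22,816.50
Subtotal: $10,315.50 + $49,050.00 + $42,372.00 + $16,767.00 + $22,816.50 = $141,321.00
Travel: 27.4 × ($230 ÷ 2) = 27.4 × $115.00 = $3,151.00
Total: $141,321.00 + $3,151.00 = $144,472.00

$144,472.00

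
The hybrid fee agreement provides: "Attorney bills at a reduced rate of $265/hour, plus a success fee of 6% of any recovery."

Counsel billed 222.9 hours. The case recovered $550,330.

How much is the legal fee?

Hourly: 222.9 × $265 = $59,068.50
Success fee: 6% of $550,330 = $33,019.80
Total: $59,068.50 + $33,019.80 = $92,088.30

$92,088.30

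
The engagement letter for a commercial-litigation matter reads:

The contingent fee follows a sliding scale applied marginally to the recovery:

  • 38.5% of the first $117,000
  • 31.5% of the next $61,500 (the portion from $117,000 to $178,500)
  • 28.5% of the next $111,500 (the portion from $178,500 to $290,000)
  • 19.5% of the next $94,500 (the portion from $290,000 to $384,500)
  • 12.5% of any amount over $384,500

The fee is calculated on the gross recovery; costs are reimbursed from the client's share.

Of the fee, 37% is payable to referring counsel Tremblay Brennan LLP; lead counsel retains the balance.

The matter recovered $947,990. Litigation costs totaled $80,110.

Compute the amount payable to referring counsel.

Fee base is the gross recovery, $947,990; costs are reimbursed separately.
First $117,000 at 38.5% = $45,045.00
Next $61,500 at 31.5% = $19,372.50
Next $111,500 at 28.5% = $31,777.50
Next $94,500 at 19.5% = $18,427.50
Remaining $563,490 at 12.5% = $70,436.25
Fee: $45,045.00 + $19,372.50 + $31,777.50 + $18,427.50 + $70,436.25 = $185,058.75
Referral share: 37% of $185,058.75 = $68,471.74; lead counsel retains $185,058.75 − $68,471.74 = $116,587.01.

$68,471.74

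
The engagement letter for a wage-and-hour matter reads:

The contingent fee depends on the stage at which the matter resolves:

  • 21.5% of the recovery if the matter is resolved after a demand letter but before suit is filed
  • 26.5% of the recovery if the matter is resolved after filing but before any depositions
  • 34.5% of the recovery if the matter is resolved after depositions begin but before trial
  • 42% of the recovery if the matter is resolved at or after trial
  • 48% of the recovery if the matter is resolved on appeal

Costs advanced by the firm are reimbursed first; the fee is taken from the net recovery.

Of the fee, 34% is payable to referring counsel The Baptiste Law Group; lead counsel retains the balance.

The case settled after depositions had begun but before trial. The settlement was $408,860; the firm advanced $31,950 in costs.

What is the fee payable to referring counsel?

Fee base (net of costs): $408,860 − $31,950 = $376,910
The matter settled after depositions had begun but before trial, so the 34.5% rate applies.
$376,910 × 34.5% = $130,033.95
Referral share: 34% of $130,033.95 = $44,211.54; lead counsel retains $130,033.95 − $44,211.54 = $85,822.41.

$44,211.54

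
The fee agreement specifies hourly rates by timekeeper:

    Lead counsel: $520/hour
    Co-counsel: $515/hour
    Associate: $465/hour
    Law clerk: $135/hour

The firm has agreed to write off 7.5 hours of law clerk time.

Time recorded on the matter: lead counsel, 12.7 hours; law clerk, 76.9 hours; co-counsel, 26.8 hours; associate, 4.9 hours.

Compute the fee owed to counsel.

Lead counsel: 12.7 × $520 = $6,604.00
Co-counsel: 26.8 × $515 = $13,802.00
Associate: 4.9 × $465 = $2,278.50
Law clerk: 76.9 × $135 = $10,381.50
Subtotal: $33,066.00
Write-off: 7.5 × $135 = $1,012.50
Total: $33,066.00 − $1,012.50 = $32,053.50

$32,053.50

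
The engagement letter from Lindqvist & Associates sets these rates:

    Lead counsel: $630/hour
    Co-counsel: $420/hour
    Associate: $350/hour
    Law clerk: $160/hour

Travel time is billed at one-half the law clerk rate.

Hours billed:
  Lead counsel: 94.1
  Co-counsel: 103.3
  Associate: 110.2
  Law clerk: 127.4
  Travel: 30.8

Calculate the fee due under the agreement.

$164,087.00

Lead counsel: 94.1 × $630 = $59,283.00
Co-counsel: 103.3 × $420 = $43,386.00
Associate: 110.2 × $350 = $38,570.00
Law clerk: 127.4 × $160 = $20,384.00
Subtotal: $59,283.00 + $43,386.00 + $38,570.00 + $20,384.00 = $161,623.00
Travel: 30.8 × ($160 ÷ 2) = 30.8 × $80.00 = $2,464.00
Total: $161,623.00 + $2,464.00 = $164,087.00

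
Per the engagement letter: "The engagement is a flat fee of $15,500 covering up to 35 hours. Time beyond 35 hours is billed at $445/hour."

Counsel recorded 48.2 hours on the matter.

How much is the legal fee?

$21,374.00

Flat fee: $15,500.00
Excess hours: 48.2 − 35 = 13.2
Overrun: 13.2 × $445 = $5,874.00
Total: $15,500.00 + $5,874.00 = $21,374.00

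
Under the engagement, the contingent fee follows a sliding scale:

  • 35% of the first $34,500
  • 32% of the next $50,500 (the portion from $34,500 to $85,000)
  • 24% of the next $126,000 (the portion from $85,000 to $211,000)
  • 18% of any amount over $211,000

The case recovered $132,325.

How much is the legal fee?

$39,593.00

First $34,500 at 35% = $12,075.00
Next $50,500 at 32% = $16,160.00
Remaining $47,325 at 24% = $11,358.00
Fee: $12,075.00 + $16,160.00 + $11,358.00 = $39,593.00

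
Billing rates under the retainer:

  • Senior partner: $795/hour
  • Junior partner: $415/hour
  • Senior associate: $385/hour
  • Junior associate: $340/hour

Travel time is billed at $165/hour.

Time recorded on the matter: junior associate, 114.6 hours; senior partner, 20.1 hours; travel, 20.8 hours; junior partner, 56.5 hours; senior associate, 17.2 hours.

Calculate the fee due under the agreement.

$88,445.00

Senior partner: 20.1 × $795 = $15,979.50
Junior partner: 56.5 × $415 = $23,447.50
Senior associate: 17.2 × $385 = $6,622.00
Junior associate: 114.6 × $340 = $38,964.00
Subtotal: $15,979.50 + $23,447.50 + $6,622.00 + $38,964.00 = $85,013.00
Travel: 20.8 × $165 = $3,432.00
Total: $85,013.00 + $3,432.00 = $88,445.00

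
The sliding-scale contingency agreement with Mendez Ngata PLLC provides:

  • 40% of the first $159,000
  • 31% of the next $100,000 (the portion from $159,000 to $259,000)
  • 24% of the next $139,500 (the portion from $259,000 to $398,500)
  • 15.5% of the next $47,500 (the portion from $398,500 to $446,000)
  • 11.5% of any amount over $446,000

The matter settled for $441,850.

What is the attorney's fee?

First $159,000 at 40% = $63,600.00
Next $100,000 at 31% = $31,000.00
Next $139,500 at 24% = $33,480.00
Remaining $43,350 at 15.5% = $6,719.25
Fee: $63,600.00 + $31,000.00 + $33,480.00 + $6,719.25 = $134,799.25

$134,799.25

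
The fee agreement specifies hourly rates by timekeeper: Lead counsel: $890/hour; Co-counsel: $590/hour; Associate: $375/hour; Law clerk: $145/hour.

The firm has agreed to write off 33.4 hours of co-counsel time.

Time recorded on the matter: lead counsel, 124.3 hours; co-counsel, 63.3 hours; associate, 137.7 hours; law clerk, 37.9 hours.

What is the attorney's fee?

$185,401.00

Lead counsel: 124.3 × $890 = $110,627.00
Co-counsel: 63.3 × $590 = $37,347.00
Associate: 137.7 × $375 = $51,637.50
Law clerk: 37.9 × $145 = $5,495.50
Subtotal: $205,107.00
Write-off: 33.4 × $590 = $19,706.00
Total: $205,107.00 − $19,706.00 = $185,401.00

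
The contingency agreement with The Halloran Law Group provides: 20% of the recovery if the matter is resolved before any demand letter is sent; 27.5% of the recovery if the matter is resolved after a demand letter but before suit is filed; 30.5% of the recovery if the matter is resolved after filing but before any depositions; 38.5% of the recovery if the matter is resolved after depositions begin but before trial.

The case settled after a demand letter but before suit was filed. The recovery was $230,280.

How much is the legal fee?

$63,327.00

The matter settled after a demand letter but before suit was filed, so the 27.5% rate applies.
$230,280 × 27.5% = $63,327.00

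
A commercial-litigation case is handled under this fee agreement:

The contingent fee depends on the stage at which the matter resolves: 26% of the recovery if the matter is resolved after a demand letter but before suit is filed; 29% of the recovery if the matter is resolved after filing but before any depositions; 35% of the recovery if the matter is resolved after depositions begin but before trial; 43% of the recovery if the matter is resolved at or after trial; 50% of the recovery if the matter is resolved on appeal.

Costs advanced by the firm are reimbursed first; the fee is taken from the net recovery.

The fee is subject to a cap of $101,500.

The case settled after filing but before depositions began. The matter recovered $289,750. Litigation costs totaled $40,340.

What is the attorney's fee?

Fee base (net of costs): $289,750 − $40,340 = $249,410
The matter settled after filing but before depositions began, so the 29% rate applies.
$249,410 × 29% = $72,328.90
$72,328.90 is under the $101,500 cap.

$72,328.90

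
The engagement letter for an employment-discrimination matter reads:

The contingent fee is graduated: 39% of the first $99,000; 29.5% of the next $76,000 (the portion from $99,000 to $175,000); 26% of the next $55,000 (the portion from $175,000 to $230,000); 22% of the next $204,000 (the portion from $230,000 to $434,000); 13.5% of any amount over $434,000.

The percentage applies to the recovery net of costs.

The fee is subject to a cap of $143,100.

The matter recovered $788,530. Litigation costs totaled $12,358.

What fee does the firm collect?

$143,100.00

Fee base (net of costs): $788,530 − $12,358 = $776,172
First $99,000 at 39% = $38,610.00
Next $76,000 at 29.5% = $22,420.00
Next $55,000 at 26% = $14,300.00
Next $204,000 at 22% = $44,880.00
Remaining $342,172 at 13.5% = $46,193.22
Fee: $38,610.00 + $22,420.00 + $14,300.00 + $44,880.00 + $46,193.22 = $166,403.22
$166,403.22 exceeds the $143,100 cap, so the fee is capped at $143,100.00.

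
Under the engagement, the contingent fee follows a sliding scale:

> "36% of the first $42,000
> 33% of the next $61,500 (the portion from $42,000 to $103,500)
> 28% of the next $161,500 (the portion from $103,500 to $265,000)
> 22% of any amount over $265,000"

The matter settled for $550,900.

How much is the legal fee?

First $42,000 at 36% = $15,120.00
Next $61,500 at 33% = $20,295.00
Next $161,500 at 28% = $45,220.00
Remaining $285,900 at 22% = $62,898.00
Fee: $15,120.00 + $20,295.00 + $45,220.00 + $62,898.00 = $143,533.00

$143,533.00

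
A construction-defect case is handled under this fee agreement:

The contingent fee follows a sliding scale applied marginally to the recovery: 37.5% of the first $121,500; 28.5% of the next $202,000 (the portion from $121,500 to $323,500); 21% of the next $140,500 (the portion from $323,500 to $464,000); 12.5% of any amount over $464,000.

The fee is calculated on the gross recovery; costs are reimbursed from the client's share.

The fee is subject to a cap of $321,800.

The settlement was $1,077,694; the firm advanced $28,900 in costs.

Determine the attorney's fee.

Fee base is the gross recovery, $1,077,694; costs are reimbursed separately.
First $121,500 at 37.5% = $45,562.50
Next $202,000 at 28.5% = $57,570.00
Next $140,500 at 21% = $29,505.00
Remaining $613,694 at 12.5% = $76,711.75
Fee: $45,562.50 + $57,570.00 + $29,505.00 + $76,711.75 = $209,349.25
$209,349.25 is under the $321,800 cap.

$209,349.25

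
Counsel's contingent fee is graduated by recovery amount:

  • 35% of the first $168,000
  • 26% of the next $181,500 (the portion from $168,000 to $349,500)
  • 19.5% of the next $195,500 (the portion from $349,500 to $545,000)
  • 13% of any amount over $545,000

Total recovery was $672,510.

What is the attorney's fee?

$160,688.80

First $168,000 at 35% = $58,800.00
Next $181,500 at 26% = $47,190.00
Next $195,500 at 19.5% = $38,122.50
Remaining $127,510 at 13% = $16,576.30
Fee: $58,800.00 + $47,190.00 + $38,122.50 + $16,576.30 = $160,688.80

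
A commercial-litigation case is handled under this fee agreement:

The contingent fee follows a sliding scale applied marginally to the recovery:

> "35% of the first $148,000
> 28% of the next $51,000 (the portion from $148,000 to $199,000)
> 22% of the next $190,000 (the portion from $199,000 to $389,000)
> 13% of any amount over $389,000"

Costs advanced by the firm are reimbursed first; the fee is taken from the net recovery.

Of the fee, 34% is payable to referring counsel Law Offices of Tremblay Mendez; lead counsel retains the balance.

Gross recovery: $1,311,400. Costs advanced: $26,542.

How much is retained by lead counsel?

Fee base (net of costs): $1,311,400 − $26,542 = $1,284,858
First $148,000 at 35% = $51,800.00
Next $51,000 at 28% = $14,280.00
Next $190,000 at 22% = $41,800.00
Remaining $895,858 at 13% = $116,461.54
Fee: $51,800.00 + $14,280.00 + $41,800.00 + $116,461.54 = $224,341.54
Referral share: 34% of $224,341.54 = $76,276.12; lead counsel retains $224,341.54 − $76,276.12 = $148,065.42.

$148,065.42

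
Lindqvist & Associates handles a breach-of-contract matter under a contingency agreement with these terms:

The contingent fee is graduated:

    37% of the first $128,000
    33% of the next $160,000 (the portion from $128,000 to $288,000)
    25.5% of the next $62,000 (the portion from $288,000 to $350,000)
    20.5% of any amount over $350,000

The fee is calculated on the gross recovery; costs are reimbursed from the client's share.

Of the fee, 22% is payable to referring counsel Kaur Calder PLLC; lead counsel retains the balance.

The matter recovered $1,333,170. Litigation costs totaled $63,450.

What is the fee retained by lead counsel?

Fee base is the gross recovery, $1,333,170; costs are reimbursed separately.
First $128,000 at 37% = $47,360.00
Next $160,000 at 33% = $52,800.00
Next $62,000 at 25.5% = $15,810.00
Remaining $983,170 at 20.5% = $201,549.85
Fee: $47,360.00 + $52,800.00 + $15,810.00 + $201,549.85 = $317,519.85
Referral share: 22% of $317,519.85 = $69,854.37; lead counsel retains $317,519.85 − $69,854.37 = $247,665.48.

$247,665.48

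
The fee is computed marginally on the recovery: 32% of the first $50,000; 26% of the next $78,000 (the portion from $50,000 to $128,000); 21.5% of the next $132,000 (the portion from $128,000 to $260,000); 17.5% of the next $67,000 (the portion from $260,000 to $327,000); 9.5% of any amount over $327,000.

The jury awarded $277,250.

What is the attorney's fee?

$67,678.75

First $50,000 at 32% = $16,000.00
Next $78,000 at 26% = $20,280.00
Next $132,000 at 21.5% = $28,380.00
Remaining $17,250 at 17.5% = $3,018.75
Fee: $16,000.00 + $20,280.00 + $28,380.00 + $3,018.75 = $67,678.75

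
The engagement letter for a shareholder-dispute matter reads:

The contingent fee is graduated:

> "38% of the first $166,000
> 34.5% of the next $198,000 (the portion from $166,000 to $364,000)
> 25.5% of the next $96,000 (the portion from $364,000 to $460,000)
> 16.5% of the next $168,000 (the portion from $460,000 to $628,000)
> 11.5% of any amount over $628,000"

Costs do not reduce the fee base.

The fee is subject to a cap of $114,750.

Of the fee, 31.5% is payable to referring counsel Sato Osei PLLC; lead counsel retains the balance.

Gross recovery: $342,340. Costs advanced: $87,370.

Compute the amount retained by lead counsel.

$78,603.75

Fee base is the gross recovery, $342,340; costs are reimbursed separately.
First $166,000 at 38% = $63,080.00
Remaining $176,340 at 34.5% = $60,837.30
Fee: $63,080.00 + $60,837.30 = $123,917.30
$123,917.30 exceeds the $114,750 cap, so the fee is capped at $114,750.00.
Referral share: 31.5% of $114,750.00 = $36,146.25; lead counsel retains $114,750.00 − $36,146.25 = $78,603.75.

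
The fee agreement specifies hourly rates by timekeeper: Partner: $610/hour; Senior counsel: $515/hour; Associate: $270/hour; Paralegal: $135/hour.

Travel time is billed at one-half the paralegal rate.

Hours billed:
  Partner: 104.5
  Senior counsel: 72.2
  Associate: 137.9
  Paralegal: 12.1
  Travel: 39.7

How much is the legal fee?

$142,474.25

Partner: 104.5 × $610 = $63,745.00
Senior counsel: 72.2 × $515 = $37,183.00
Associate: 137.9 × $270 = $37,233.00
Paralegal: 12.1 × $135 = $1,633.50
Subtotal: $63,745.00 + $37,183.00 + $37,233.00 + $1,633.50 = $139,794.50
Travel: 39.7 × ($135 ÷ 2) = 39.7 × $67.50 = $2,679.75
Total: $139,794.50 + $2,679.75 = $142,474.25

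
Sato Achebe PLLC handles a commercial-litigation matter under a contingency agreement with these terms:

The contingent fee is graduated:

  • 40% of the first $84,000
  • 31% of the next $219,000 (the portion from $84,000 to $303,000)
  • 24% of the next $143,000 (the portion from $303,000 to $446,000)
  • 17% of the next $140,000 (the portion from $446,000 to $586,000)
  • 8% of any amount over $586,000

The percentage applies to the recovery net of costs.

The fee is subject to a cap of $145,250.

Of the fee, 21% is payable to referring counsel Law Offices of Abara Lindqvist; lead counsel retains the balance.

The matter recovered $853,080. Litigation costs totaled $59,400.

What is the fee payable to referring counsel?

Fee base (net of costs): $853,080 − $59,400 = $793,680
First $84,000 at 40% = $33,600.00
Next $219,000 at 31% = $67,890.00
Next $143,000 at 24% = $34,320.00
Next $140,000 at 17% = $23,800.00
Remaining $207,680 at 8% = $16,614.40
Fee: $33,600.00 + $67,890.00 + $34,320.00 + $23,800.00 + $16,614.40 = $176,224.40
$176,224.40 exceeds the $145,250 cap, so the fee is capped at $145,250.00.
Referral share: 21% of $145,250.00 = $30,502.50; lead counsel retains $145,250.00 − $30,502.50 = $114,747.50.

$30,502.50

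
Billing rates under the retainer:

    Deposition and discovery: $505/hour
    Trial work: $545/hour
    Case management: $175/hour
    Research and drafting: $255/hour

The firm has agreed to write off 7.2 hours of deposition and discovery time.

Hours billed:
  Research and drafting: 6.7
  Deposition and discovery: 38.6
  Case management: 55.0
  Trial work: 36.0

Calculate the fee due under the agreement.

Deposition and discovery: 38.6 × $505 = $19,493.00
Trial work: 36.0 × $545 = $19,620.00
Case management: 55.0 × $175 = $9,625.00
Research and drafting: 6.7 × $255 = $1,708.50
Subtotal: $50,446.50
Write-off: 7.2 × $505 = $3,636.00
Total: $50,446.50 − $3,636.00 = $46,810.50

$46,810.50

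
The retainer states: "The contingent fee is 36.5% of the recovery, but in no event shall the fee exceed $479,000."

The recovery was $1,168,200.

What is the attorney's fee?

$426,393.00

36.5% of $1,168,200 = $426,393.00
That is under the $479,000 cap.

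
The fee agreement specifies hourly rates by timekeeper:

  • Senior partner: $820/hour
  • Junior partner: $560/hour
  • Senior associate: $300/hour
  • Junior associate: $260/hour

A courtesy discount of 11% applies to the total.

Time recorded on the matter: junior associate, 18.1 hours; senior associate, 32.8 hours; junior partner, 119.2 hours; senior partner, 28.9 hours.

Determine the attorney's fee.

Senior partner: 28.9 × $820 = $23,698.00
Junior partner: 119.2 × $560 = $66,752.00
Senior associate: 32.8 × $300 = $9,840.00
Junior associate: 18.1 × $260 = $4,706.00
Subtotal: $104,996.00
Less 11% discount: −$11,549.56
Total: $104,996.00 − $11,549.56 = $93,446.44

$93,446.44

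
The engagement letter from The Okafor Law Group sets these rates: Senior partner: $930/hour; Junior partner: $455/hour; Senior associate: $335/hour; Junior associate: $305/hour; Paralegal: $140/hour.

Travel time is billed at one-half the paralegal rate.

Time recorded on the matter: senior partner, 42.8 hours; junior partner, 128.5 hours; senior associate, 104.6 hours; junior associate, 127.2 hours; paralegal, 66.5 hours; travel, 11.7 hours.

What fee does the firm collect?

Senior partner: 42.8 × $930 = $39,804.00
Junior partner: 128.5 × $455 = $58,467.50
Senior associate: 104.6 × $335 = $35,041.00
Junior associate: 127.2 × $305 = $38,796.00
Paralegal: 66.5 × $140 = $9,310.00
Subtotal: $39,804.00 + $58,467.50 + $35,041.00 + $38,796.00 + $9,310.00 = $181,418.50
Travel: 11.7 × ($140 ÷ 2) = 11.7 × $70.00 = $819.00
Total: $181,418.50 + $819.00 = $182,237.50

$182,237.50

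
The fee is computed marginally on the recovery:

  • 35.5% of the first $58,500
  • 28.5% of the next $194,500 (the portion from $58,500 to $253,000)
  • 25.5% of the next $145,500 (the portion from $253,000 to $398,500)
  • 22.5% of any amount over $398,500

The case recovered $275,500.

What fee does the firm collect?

First $58,500 at 35.5% = $20,767.50
Next $194,500 at 28.5% = $55,432.50
Remaining $22,500 at 25.5% = $5,737.50
Fee: $20,767.50 + $55,432.50 + $5,737.50 = $81,937.50

$81,937.50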